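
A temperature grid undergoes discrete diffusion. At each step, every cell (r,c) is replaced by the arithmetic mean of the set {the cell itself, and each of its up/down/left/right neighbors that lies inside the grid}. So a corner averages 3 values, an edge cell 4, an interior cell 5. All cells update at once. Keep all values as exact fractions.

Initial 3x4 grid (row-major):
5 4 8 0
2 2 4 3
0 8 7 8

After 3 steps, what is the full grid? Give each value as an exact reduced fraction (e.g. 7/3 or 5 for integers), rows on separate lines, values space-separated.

After step 1:
  11/3 19/4 4 11/3
  9/4 4 24/5 15/4
  10/3 17/4 27/4 6
After step 2:
  32/9 197/48 1033/240 137/36
  53/16 401/100 233/50 1093/240
  59/18 55/12 109/20 11/2
After step 3:
  395/108 28753/7200 30373/7200 4559/1080
  16987/4800 2067/500 13787/3000 66671/14400
  1609/432 15589/3600 3029/600 3721/720

Answer: 395/108 28753/7200 30373/7200 4559/1080
16987/4800 2067/500 13787/3000 66671/14400
1609/432 15589/3600 3029/600 3721/720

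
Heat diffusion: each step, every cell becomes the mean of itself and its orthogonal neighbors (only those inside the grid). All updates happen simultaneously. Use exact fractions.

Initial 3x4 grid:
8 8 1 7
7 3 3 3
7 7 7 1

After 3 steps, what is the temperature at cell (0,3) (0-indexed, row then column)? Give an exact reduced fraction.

Step 1: cell (0,3) = 11/3
Step 2: cell (0,3) = 143/36
Step 3: cell (0,3) = 8449/2160
Full grid after step 3:
  841/135 1549/288 6581/1440 8449/2160
  17713/2880 3331/600 5221/1200 5677/1440
  4517/720 131/24 3313/720 2131/540

Answer: 8449/2160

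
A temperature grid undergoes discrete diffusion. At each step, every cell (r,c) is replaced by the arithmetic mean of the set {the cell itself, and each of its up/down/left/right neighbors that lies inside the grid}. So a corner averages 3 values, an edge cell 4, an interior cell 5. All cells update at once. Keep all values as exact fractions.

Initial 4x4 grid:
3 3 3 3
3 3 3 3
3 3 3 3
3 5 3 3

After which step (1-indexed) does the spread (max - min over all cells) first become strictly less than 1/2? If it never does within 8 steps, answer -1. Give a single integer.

Answer: 3

Derivation:
Step 1: max=11/3, min=3, spread=2/3
Step 2: max=211/60, min=3, spread=31/60
Step 3: max=1831/540, min=3, spread=211/540
  -> spread < 1/2 first at step 3
Step 4: max=178843/54000, min=3, spread=16843/54000
Step 5: max=1596643/486000, min=13579/4500, spread=130111/486000
Step 6: max=47382367/14580000, min=817159/270000, spread=3255781/14580000
Step 7: max=1412553691/437400000, min=821107/270000, spread=82360351/437400000
Step 8: max=42117316891/13122000000, min=148306441/48600000, spread=2074577821/13122000000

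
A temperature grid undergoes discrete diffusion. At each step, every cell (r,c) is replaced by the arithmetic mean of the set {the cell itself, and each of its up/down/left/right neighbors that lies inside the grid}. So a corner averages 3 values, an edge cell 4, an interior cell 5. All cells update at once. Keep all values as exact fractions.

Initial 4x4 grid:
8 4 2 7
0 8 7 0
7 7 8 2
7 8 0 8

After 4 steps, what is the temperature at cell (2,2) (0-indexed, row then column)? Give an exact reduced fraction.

Step 1: cell (2,2) = 24/5
Step 2: cell (2,2) = 279/50
Step 3: cell (2,2) = 1507/300
Step 4: cell (2,2) = 46957/9000
Full grid after step 4:
  56653/10800 179719/36000 56809/12000 1573/360
  48791/9000 161921/30000 36181/7500 163147/36000
  160771/27000 502489/90000 46957/9000 99749/21600
  194233/32400 638119/108000 112391/21600 39433/8100

Answer: 46957/9000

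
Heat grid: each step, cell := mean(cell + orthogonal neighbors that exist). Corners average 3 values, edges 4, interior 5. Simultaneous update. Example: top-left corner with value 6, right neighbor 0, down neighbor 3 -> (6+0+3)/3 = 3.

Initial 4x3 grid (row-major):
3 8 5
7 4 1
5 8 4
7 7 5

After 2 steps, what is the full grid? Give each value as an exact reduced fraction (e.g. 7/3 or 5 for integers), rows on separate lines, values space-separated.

After step 1:
  6 5 14/3
  19/4 28/5 7/2
  27/4 28/5 9/2
  19/3 27/4 16/3
After step 2:
  21/4 319/60 79/18
  231/40 489/100 137/30
  703/120 146/25 71/15
  119/18 1441/240 199/36

Answer: 21/4 319/60 79/18
231/40 489/100 137/30
703/120 146/25 71/15
119/18 1441/240 199/36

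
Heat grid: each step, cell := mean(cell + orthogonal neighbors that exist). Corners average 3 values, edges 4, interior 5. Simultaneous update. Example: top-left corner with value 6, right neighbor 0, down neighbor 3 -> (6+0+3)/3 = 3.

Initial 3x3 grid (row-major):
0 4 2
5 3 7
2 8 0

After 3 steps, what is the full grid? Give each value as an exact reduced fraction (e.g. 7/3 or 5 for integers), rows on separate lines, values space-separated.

Answer: 2473/720 46093/14400 8189/2160
8053/2400 6029/1500 1649/450
2933/720 18331/4800 3083/720

Derivation:
After step 1:
  3 9/4 13/3
  5/2 27/5 3
  5 13/4 5
After step 2:
  31/12 899/240 115/36
  159/40 82/25 133/30
  43/12 373/80 15/4
After step 3:
  2473/720 46093/14400 8189/2160
  8053/2400 6029/1500 1649/450
  2933/720 18331/4800 3083/720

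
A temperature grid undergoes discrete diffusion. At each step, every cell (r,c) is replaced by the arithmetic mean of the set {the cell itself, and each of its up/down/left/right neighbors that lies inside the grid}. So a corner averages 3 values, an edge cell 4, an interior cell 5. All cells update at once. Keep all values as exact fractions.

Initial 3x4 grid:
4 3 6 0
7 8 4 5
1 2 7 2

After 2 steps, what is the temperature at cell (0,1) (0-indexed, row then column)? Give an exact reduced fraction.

Step 1: cell (0,1) = 21/4
Step 2: cell (0,1) = 539/120
Full grid after step 2:
  179/36 539/120 109/24 29/9
  89/20 511/100 411/100 205/48
  77/18 983/240 227/48 67/18

Answer: 539/120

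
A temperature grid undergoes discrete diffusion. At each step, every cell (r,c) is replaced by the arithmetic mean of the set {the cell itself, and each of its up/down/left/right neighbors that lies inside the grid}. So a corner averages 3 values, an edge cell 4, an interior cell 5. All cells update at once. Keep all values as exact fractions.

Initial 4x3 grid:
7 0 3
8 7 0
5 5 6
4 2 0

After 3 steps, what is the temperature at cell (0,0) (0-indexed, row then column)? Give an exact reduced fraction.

Answer: 341/72

Derivation:
Step 1: cell (0,0) = 5
Step 2: cell (0,0) = 16/3
Step 3: cell (0,0) = 341/72
Full grid after step 3:
  341/72 4027/960 115/36
  827/160 1649/400 577/160
  1333/288 5077/1200 955/288
  229/54 2047/576 709/216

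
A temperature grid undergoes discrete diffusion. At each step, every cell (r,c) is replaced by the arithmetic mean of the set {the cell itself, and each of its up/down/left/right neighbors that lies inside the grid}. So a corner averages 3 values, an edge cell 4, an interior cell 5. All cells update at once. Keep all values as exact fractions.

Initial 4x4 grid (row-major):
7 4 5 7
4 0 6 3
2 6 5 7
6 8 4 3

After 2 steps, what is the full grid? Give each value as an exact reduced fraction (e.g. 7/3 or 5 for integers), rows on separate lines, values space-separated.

After step 1:
  5 4 11/2 5
  13/4 4 19/5 23/4
  9/2 21/5 28/5 9/2
  16/3 6 5 14/3
After step 2:
  49/12 37/8 183/40 65/12
  67/16 77/20 493/100 381/80
  1037/240 243/50 231/50 1231/240
  95/18 77/15 319/60 85/18

Answer: 49/12 37/8 183/40 65/12
67/16 77/20 493/100 381/80
1037/240 243/50 231/50 1231/240
95/18 77/15 319/60 85/18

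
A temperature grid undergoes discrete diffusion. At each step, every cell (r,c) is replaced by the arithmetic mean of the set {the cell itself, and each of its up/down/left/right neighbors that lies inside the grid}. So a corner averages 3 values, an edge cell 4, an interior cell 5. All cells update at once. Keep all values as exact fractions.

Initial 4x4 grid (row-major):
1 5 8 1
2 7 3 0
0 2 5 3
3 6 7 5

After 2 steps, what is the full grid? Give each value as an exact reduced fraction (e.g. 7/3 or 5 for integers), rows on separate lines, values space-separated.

After step 1:
  8/3 21/4 17/4 3
  5/2 19/5 23/5 7/4
  7/4 4 4 13/4
  3 9/2 23/4 5
After step 2:
  125/36 479/120 171/40 3
  643/240 403/100 92/25 63/20
  45/16 361/100 108/25 7/2
  37/12 69/16 77/16 14/3

Answer: 125/36 479/120 171/40 3
643/240 403/100 92/25 63/20
45/16 361/100 108/25 7/2
37/12 69/16 77/16 14/3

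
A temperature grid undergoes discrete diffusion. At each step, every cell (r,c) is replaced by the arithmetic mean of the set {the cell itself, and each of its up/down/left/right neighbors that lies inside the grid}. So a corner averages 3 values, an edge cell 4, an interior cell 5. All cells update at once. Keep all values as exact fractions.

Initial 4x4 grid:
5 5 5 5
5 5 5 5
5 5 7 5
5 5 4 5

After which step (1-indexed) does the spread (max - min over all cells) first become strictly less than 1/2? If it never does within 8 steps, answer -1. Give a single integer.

Answer: 2

Derivation:
Step 1: max=11/2, min=14/3, spread=5/6
Step 2: max=107/20, min=59/12, spread=13/30
  -> spread < 1/2 first at step 2
Step 3: max=749/144, min=5, spread=29/144
Step 4: max=18581/3600, min=27133/5400, spread=1477/10800
Step 5: max=3332857/648000, min=1513/300, spread=64777/648000
Step 6: max=166097159/32400000, min=683023/135000, spread=2171639/32400000
Step 7: max=119516833/23328000, min=1640749/324000, spread=276581/4665600
Step 8: max=26853491467/5248800000, min=2464398841/486000000, spread=1189919921/26244000000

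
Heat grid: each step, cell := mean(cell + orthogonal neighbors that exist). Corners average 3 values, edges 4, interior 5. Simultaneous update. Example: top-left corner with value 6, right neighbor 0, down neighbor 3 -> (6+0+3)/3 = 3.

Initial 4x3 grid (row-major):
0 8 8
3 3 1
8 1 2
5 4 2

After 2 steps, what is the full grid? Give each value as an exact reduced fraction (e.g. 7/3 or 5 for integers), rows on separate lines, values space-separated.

After step 1:
  11/3 19/4 17/3
  7/2 16/5 7/2
  17/4 18/5 3/2
  17/3 3 8/3
After step 2:
  143/36 1037/240 167/36
  877/240 371/100 52/15
  1021/240 311/100 169/60
  155/36 56/15 43/18

Answer: 143/36 1037/240 167/36
877/240 371/100 52/15
1021/240 311/100 169/60
155/36 56/15 43/18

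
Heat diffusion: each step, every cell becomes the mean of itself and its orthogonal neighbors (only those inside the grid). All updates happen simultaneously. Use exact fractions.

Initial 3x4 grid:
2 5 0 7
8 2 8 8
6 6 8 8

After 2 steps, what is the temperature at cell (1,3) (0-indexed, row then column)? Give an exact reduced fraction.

Step 1: cell (1,3) = 31/4
Step 2: cell (1,3) = 519/80
Full grid after step 2:
  47/12 361/80 349/80 71/12
  659/120 93/20 25/4 519/80
  50/9 191/30 131/20 31/4

Answer: 519/80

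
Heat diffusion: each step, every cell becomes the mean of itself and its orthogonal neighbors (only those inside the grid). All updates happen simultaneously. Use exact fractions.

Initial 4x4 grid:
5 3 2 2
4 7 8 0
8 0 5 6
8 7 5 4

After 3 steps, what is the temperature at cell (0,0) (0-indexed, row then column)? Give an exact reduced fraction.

Step 1: cell (0,0) = 4
Step 2: cell (0,0) = 19/4
Step 3: cell (0,0) = 137/30
Full grid after step 3:
  137/30 322/75 3337/900 7079/2160
  769/150 2303/500 24821/6000 27101/7200
  4877/900 31651/6000 2331/500 3429/800
  12769/2160 38971/7200 12137/2400 211/45

Answer: 137/30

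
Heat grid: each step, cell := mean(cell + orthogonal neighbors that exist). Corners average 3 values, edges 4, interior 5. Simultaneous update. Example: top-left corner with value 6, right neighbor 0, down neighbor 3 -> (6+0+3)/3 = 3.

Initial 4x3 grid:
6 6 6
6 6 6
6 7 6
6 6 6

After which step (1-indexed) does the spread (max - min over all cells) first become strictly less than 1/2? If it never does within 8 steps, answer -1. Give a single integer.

Step 1: max=25/4, min=6, spread=1/4
  -> spread < 1/2 first at step 1
Step 2: max=623/100, min=6, spread=23/100
Step 3: max=29611/4800, min=2413/400, spread=131/960
Step 4: max=265751/43200, min=43591/7200, spread=841/8640
Step 5: max=106222051/17280000, min=8733373/1440000, spread=56863/691200
Step 6: max=954654341/155520000, min=78749543/12960000, spread=386393/6220800
Step 7: max=381641723131/62208000000, min=31524358813/5184000000, spread=26795339/497664000
Step 8: max=22878695714129/3732480000000, min=1893326149667/311040000000, spread=254051069/5971968000

Answer: 1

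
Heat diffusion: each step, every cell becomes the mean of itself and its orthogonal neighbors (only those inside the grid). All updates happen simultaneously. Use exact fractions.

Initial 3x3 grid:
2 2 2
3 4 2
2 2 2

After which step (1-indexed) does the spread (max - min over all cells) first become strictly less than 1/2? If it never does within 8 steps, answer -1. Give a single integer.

Answer: 2

Derivation:
Step 1: max=11/4, min=2, spread=3/4
Step 2: max=257/100, min=91/40, spread=59/200
  -> spread < 1/2 first at step 2
Step 3: max=36467/14400, min=209/90, spread=1009/4800
Step 4: max=321547/129600, min=339679/144000, spread=158359/1296000
Step 5: max=127965803/51840000, min=193129/81000, spread=4363243/51840000
Step 6: max=1143343123/466560000, min=1241470211/518400000, spread=260199331/4665600000
Step 7: max=456176851427/186624000000, min=935498473/388800000, spread=7137584387/186624000000
Step 8: max=27287375613169/11197440000000, min=1499476409933/622080000000, spread=3799043/143327232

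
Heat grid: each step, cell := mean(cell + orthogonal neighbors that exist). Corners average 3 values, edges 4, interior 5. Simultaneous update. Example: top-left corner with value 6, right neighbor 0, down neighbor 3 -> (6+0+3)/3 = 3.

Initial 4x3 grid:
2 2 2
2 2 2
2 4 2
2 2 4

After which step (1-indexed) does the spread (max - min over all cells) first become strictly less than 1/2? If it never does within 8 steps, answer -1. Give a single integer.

Answer: 5

Derivation:
Step 1: max=3, min=2, spread=1
Step 2: max=26/9, min=2, spread=8/9
Step 3: max=9509/3600, min=413/200, spread=83/144
Step 4: max=85169/32400, min=7591/3600, spread=337/648
Step 5: max=4948021/1944000, min=519551/240000, spread=7396579/19440000
  -> spread < 1/2 first at step 5
Step 6: max=293582039/116640000, min=14183273/6480000, spread=61253/186624
Step 7: max=17346341401/6998400000, min=863878057/388800000, spread=14372291/55987200
Step 8: max=1031542572059/419904000000, min=52291492163/23328000000, spread=144473141/671846400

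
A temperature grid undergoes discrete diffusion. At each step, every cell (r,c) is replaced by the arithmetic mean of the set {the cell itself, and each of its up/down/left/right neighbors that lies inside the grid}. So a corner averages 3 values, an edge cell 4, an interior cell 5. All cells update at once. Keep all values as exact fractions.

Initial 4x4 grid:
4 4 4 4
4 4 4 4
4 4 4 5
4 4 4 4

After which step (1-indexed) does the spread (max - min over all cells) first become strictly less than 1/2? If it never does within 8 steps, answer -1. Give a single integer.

Step 1: max=13/3, min=4, spread=1/3
  -> spread < 1/2 first at step 1
Step 2: max=511/120, min=4, spread=31/120
Step 3: max=4531/1080, min=4, spread=211/1080
Step 4: max=448843/108000, min=4, spread=16843/108000
Step 5: max=4026643/972000, min=36079/9000, spread=130111/972000
Step 6: max=120282367/29160000, min=2167159/540000, spread=3255781/29160000
Step 7: max=3599553691/874800000, min=2171107/540000, spread=82360351/874800000
Step 8: max=107727316891/26244000000, min=391306441/97200000, spread=2074577821/26244000000

Answer: 1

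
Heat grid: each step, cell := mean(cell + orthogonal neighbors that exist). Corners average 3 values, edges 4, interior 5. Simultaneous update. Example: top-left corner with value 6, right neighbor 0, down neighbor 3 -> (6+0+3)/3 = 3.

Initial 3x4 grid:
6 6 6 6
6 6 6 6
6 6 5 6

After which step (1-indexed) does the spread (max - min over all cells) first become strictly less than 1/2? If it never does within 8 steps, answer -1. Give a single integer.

Step 1: max=6, min=17/3, spread=1/3
  -> spread < 1/2 first at step 1
Step 2: max=6, min=689/120, spread=31/120
Step 3: max=6, min=6269/1080, spread=211/1080
Step 4: max=10753/1800, min=631103/108000, spread=14077/108000
Step 5: max=644317/108000, min=5691593/972000, spread=5363/48600
Step 6: max=357131/60000, min=171219191/29160000, spread=93859/1166400
Step 7: max=577863533/97200000, min=10287325519/1749600000, spread=4568723/69984000
Step 8: max=17314381111/2916000000, min=618075564371/104976000000, spread=8387449/167961600

Answer: 1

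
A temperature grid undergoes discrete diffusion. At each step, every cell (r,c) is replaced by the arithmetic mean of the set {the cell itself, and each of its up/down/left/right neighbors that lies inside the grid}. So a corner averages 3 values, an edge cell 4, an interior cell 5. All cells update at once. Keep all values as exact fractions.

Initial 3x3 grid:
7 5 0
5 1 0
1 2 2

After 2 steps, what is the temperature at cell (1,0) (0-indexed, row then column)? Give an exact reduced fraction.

Answer: 433/120

Derivation:
Step 1: cell (1,0) = 7/2
Step 2: cell (1,0) = 433/120
Full grid after step 2:
  149/36 791/240 17/9
  433/120 58/25 127/80
  23/9 81/40 43/36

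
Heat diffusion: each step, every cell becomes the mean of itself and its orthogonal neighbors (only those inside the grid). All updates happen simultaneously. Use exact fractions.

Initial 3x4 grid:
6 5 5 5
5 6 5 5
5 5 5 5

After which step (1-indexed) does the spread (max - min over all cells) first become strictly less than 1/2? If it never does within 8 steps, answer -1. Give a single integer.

Answer: 2

Derivation:
Step 1: max=11/2, min=5, spread=1/2
Step 2: max=49/9, min=5, spread=4/9
  -> spread < 1/2 first at step 2
Step 3: max=38309/7200, min=2013/400, spread=83/288
Step 4: max=344369/64800, min=36391/7200, spread=337/1296
Step 5: max=20500021/3888000, min=2439551/480000, spread=7396579/38880000
Step 6: max=1226702039/233280000, min=66023273/12960000, spread=61253/373248
Step 7: max=73333541401/13996800000, min=3974278057/777600000, spread=14372291/111974400
Step 8: max=4390774572059/839808000000, min=238915492163/46656000000, spread=144473141/1343692800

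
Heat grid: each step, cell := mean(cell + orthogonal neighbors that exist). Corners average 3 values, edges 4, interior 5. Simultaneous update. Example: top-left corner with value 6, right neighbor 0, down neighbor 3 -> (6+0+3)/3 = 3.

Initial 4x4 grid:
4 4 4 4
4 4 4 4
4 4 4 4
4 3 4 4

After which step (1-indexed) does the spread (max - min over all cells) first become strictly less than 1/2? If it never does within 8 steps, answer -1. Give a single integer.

Answer: 1

Derivation:
Step 1: max=4, min=11/3, spread=1/3
  -> spread < 1/2 first at step 1
Step 2: max=4, min=449/120, spread=31/120
Step 3: max=4, min=4109/1080, spread=211/1080
Step 4: max=4, min=415157/108000, spread=16843/108000
Step 5: max=35921/9000, min=3749357/972000, spread=130111/972000
Step 6: max=2152841/540000, min=112997633/29160000, spread=3255781/29160000
Step 7: max=2148893/540000, min=3398846309/874800000, spread=82360351/874800000
Step 8: max=386293559/97200000, min=102224683109/26244000000, spread=2074577821/26244000000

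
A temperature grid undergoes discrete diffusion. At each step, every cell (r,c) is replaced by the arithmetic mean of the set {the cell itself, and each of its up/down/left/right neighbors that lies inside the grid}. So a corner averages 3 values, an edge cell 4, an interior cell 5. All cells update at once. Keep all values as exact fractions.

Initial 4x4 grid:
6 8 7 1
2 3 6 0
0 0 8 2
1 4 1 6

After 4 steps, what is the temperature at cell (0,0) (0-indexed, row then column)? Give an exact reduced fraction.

Step 1: cell (0,0) = 16/3
Step 2: cell (0,0) = 169/36
Step 3: cell (0,0) = 1171/270
Step 4: cell (0,0) = 67469/16200
Full grid after step 4:
  67469/16200 230837/54000 228337/54000 50609/12960
  23359/6750 85603/22500 136703/36000 812443/216000
  731/270 534643/180000 35051/10000 250073/72000
  144637/64800 118379/43200 227453/72000 37757/10800

Answer: 67469/16200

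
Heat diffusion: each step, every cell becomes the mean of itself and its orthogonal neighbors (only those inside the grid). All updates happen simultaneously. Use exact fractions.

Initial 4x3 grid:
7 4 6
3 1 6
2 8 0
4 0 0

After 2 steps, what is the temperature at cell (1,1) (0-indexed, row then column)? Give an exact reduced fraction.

Answer: 88/25

Derivation:
Step 1: cell (1,1) = 22/5
Step 2: cell (1,1) = 88/25
Full grid after step 2:
  149/36 189/40 157/36
  497/120 88/25 989/240
  117/40 347/100 179/80
  37/12 9/5 13/6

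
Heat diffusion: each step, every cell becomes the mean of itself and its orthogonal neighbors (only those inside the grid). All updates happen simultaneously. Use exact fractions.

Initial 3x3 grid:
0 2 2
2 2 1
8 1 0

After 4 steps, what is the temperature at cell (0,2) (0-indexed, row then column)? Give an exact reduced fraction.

Answer: 205517/129600

Derivation:
Step 1: cell (0,2) = 5/3
Step 2: cell (0,2) = 53/36
Step 3: cell (0,2) = 3091/2160
Step 4: cell (0,2) = 205517/129600
Full grid after step 4:
  131171/64800 28041/16000 205517/129600
  79061/36000 353009/180000 1419839/864000
  309617/129600 1803089/864000 29599/16200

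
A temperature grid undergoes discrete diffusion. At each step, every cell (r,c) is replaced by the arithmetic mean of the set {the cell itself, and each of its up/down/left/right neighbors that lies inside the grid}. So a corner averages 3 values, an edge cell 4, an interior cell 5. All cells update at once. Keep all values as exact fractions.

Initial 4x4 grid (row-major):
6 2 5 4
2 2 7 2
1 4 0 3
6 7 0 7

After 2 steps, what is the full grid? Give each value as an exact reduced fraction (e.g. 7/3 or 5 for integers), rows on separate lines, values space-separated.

After step 1:
  10/3 15/4 9/2 11/3
  11/4 17/5 16/5 4
  13/4 14/5 14/5 3
  14/3 17/4 7/2 10/3
After step 2:
  59/18 899/240 907/240 73/18
  191/60 159/50 179/50 52/15
  101/30 33/10 153/50 197/60
  73/18 913/240 833/240 59/18

Answer: 59/18 899/240 907/240 73/18
191/60 159/50 179/50 52/15
101/30 33/10 153/50 197/60
73/18 913/240 833/240 59/18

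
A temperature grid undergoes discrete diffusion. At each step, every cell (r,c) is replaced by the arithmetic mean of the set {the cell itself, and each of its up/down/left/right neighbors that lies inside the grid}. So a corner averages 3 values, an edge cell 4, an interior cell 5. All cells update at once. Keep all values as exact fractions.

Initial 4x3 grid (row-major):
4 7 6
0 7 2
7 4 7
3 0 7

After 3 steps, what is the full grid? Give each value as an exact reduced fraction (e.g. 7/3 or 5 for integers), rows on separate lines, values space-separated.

Answer: 479/108 179/36 361/72
319/72 2719/600 245/48
176/45 449/100 3331/720
839/216 1939/480 122/27

Derivation:
After step 1:
  11/3 6 5
  9/2 4 11/2
  7/2 5 5
  10/3 7/2 14/3
After step 2:
  85/18 14/3 11/2
  47/12 5 39/8
  49/12 21/5 121/24
  31/9 33/8 79/18
After step 3:
  479/108 179/36 361/72
  319/72 2719/600 245/48
  176/45 449/100 3331/720
  839/216 1939/480 122/27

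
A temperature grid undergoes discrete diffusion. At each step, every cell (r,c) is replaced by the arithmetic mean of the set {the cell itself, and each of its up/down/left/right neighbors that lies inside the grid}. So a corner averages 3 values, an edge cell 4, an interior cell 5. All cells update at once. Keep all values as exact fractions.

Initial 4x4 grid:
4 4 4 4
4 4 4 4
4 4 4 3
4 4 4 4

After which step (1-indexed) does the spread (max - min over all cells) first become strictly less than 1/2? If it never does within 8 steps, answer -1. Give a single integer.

Answer: 1

Derivation:
Step 1: max=4, min=11/3, spread=1/3
  -> spread < 1/2 first at step 1
Step 2: max=4, min=449/120, spread=31/120
Step 3: max=4, min=4109/1080, spread=211/1080
Step 4: max=4, min=415157/108000, spread=16843/108000
Step 5: max=35921/9000, min=3749357/972000, spread=130111/972000
Step 6: max=2152841/540000, min=112997633/29160000, spread=3255781/29160000
Step 7: max=2148893/540000, min=3398846309/874800000, spread=82360351/874800000
Step 8: max=386293559/97200000, min=102224683109/26244000000, spread=2074577821/26244000000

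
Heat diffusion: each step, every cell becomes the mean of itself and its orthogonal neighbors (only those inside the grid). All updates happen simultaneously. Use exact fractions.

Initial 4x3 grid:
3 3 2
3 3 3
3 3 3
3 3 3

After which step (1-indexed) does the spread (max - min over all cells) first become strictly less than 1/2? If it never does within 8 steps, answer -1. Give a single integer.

Step 1: max=3, min=8/3, spread=1/3
  -> spread < 1/2 first at step 1
Step 2: max=3, min=49/18, spread=5/18
Step 3: max=3, min=607/216, spread=41/216
Step 4: max=3, min=73543/25920, spread=4217/25920
Step 5: max=21521/7200, min=4456451/1555200, spread=38417/311040
Step 6: max=429403/144000, min=268735789/93312000, spread=1903471/18662400
Step 7: max=12844241/4320000, min=16195170911/5598720000, spread=18038617/223948800
Step 8: max=1153473241/388800000, min=974501417149/335923200000, spread=883978523/13436928000

Answer: 1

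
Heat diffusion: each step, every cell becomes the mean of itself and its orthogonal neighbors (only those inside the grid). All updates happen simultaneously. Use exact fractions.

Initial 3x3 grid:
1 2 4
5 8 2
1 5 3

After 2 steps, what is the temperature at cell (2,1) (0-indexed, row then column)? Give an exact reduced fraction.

Step 1: cell (2,1) = 17/4
Step 2: cell (2,1) = 313/80
Full grid after step 2:
  61/18 809/240 32/9
  869/240 102/25 293/80
  35/9 313/80 71/18

Answer: 313/80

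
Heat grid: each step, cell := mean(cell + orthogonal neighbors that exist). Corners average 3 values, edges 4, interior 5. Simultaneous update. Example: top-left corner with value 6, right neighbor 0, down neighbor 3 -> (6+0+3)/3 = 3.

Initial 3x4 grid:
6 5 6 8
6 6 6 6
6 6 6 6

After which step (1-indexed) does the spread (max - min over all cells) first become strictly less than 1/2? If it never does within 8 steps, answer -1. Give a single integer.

Step 1: max=20/3, min=17/3, spread=1
Step 2: max=233/36, min=209/36, spread=2/3
Step 3: max=1363/216, min=3157/540, spread=167/360
  -> spread < 1/2 first at step 3
Step 4: max=404443/64800, min=95467/16200, spread=301/864
Step 5: max=24067157/3888000, min=2878399/486000, spread=69331/259200
Step 6: max=1436636383/233280000, min=1155165349/194400000, spread=252189821/1166400000
Step 7: max=85865994197/13996800000, min=69493774841/11664000000, spread=12367321939/69984000000
Step 8: max=5137410174223/839808000000, min=4179344628769/699840000000, spread=610983098501/4199040000000

Answer: 3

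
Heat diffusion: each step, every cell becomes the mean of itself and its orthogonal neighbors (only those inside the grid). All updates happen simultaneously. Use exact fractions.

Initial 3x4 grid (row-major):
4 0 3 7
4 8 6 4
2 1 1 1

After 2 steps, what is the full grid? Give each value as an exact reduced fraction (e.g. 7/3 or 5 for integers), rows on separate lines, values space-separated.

After step 1:
  8/3 15/4 4 14/3
  9/2 19/5 22/5 9/2
  7/3 3 9/4 2
After step 2:
  131/36 853/240 1009/240 79/18
  133/40 389/100 379/100 467/120
  59/18 683/240 233/80 35/12

Answer: 131/36 853/240 1009/240 79/18
133/40 389/100 379/100 467/120
59/18 683/240 233/80 35/12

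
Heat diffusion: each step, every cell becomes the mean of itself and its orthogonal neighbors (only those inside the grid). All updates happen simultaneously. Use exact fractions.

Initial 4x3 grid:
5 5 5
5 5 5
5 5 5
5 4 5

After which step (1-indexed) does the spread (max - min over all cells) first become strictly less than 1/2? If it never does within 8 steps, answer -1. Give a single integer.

Step 1: max=5, min=14/3, spread=1/3
  -> spread < 1/2 first at step 1
Step 2: max=5, min=1133/240, spread=67/240
Step 3: max=5, min=10363/2160, spread=437/2160
Step 4: max=4991/1000, min=4162469/864000, spread=29951/172800
Step 5: max=16796/3375, min=37664179/7776000, spread=206761/1555200
Step 6: max=26834329/5400000, min=15095804429/3110400000, spread=14430763/124416000
Step 7: max=2142347273/432000000, min=908012258311/186624000000, spread=139854109/1492992000
Step 8: max=192548771023/38880000000, min=54564728109749/11197440000000, spread=7114543559/89579520000

Answer: 1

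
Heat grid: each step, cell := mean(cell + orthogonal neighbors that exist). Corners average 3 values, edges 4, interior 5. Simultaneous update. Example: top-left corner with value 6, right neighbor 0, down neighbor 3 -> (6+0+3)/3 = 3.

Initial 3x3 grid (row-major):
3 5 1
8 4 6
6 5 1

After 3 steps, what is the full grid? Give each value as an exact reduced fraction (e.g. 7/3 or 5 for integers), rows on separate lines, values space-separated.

After step 1:
  16/3 13/4 4
  21/4 28/5 3
  19/3 4 4
After step 2:
  83/18 1091/240 41/12
  1351/240 211/50 83/20
  187/36 299/60 11/3
After step 3:
  5323/1080 60457/14400 323/80
  70757/14400 14117/3000 1159/300
  11381/2160 8129/1800 64/15

Answer: 5323/1080 60457/14400 323/80
70757/14400 14117/3000 1159/300
11381/2160 8129/1800 64/15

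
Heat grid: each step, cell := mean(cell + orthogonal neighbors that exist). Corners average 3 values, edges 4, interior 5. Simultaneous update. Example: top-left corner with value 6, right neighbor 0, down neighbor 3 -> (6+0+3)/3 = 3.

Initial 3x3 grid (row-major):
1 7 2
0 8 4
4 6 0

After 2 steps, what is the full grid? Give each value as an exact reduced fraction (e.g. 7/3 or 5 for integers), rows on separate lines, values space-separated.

After step 1:
  8/3 9/2 13/3
  13/4 5 7/2
  10/3 9/2 10/3
After step 2:
  125/36 33/8 37/9
  57/16 83/20 97/24
  133/36 97/24 34/9

Answer: 125/36 33/8 37/9
57/16 83/20 97/24
133/36 97/24 34/9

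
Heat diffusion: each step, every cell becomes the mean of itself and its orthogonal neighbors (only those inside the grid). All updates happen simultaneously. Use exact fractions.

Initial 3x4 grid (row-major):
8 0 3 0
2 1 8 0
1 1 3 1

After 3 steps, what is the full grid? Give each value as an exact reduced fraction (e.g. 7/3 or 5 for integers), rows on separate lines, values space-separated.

Answer: 6119/2160 19799/7200 6023/2400 19/9
9137/3600 7691/3000 14297/6000 32053/14400
4739/2160 16049/7200 16919/7200 58/27

Derivation:
After step 1:
  10/3 3 11/4 1
  3 12/5 3 9/4
  4/3 3/2 13/4 4/3
After step 2:
  28/9 689/240 39/16 2
  151/60 129/50 273/100 91/48
  35/18 509/240 109/48 41/18
After step 3:
  6119/2160 19799/7200 6023/2400 19/9
  9137/3600 7691/3000 14297/6000 32053/14400
  4739/2160 16049/7200 16919/7200 58/27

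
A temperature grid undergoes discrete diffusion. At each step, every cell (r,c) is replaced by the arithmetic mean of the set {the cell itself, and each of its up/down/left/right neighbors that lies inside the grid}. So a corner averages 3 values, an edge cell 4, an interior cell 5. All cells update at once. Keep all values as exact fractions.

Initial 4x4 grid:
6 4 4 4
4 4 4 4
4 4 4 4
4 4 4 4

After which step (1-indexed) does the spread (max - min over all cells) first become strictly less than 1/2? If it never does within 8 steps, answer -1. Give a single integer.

Answer: 3

Derivation:
Step 1: max=14/3, min=4, spread=2/3
Step 2: max=41/9, min=4, spread=5/9
Step 3: max=473/108, min=4, spread=41/108
  -> spread < 1/2 first at step 3
Step 4: max=14003/3240, min=4, spread=1043/3240
Step 5: max=414353/97200, min=4, spread=25553/97200
Step 6: max=12335459/2916000, min=36079/9000, spread=645863/2916000
Step 7: max=367561691/87480000, min=240971/60000, spread=16225973/87480000
Step 8: max=10975077983/2624400000, min=108701/27000, spread=409340783/2624400000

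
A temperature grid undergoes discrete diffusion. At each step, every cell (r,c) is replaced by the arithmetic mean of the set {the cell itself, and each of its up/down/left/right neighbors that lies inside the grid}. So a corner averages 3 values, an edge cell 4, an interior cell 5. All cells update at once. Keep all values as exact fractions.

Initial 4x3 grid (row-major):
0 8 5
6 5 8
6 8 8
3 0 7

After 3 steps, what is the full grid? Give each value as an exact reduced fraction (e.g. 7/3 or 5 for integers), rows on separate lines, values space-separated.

After step 1:
  14/3 9/2 7
  17/4 7 13/2
  23/4 27/5 31/4
  3 9/2 5
After step 2:
  161/36 139/24 6
  65/12 553/100 113/16
  23/5 152/25 493/80
  53/12 179/40 23/4
After step 3:
  1129/216 39229/7200 905/144
  18017/3600 35857/6000 4951/800
  3077/600 10739/2000 5011/800
  1619/360 12433/2400 437/80

Answer: 1129/216 39229/7200 905/144
18017/3600 35857/6000 4951/800
3077/600 10739/2000 5011/800
1619/360 12433/2400 437/80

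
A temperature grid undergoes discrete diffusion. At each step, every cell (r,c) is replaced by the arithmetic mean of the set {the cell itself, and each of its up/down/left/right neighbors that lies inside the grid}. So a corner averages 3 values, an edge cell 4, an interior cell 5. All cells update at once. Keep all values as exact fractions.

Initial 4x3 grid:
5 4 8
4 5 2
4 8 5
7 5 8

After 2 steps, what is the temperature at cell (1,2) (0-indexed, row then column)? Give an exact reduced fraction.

Answer: 1201/240

Derivation:
Step 1: cell (1,2) = 5
Step 2: cell (1,2) = 1201/240
Full grid after step 2:
  43/9 191/40 91/18
  1151/240 5 1201/240
  1259/240 57/10 443/80
  217/36 89/15 25/4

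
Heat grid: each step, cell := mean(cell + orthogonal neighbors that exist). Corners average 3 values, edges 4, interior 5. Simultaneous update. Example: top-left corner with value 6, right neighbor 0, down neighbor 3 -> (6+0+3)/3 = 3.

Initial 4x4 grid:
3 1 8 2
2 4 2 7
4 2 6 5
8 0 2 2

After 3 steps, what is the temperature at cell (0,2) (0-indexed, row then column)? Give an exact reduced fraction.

Answer: 5543/1440

Derivation:
Step 1: cell (0,2) = 13/4
Step 2: cell (0,2) = 1099/240
Step 3: cell (0,2) = 5543/1440
Full grid after step 3:
  1057/360 2827/800 5543/1440 10009/2160
  7901/2400 3229/1000 24907/6000 757/180
  7981/2400 6983/2000 3507/1000 61/15
  2509/720 3893/1200 271/80 413/120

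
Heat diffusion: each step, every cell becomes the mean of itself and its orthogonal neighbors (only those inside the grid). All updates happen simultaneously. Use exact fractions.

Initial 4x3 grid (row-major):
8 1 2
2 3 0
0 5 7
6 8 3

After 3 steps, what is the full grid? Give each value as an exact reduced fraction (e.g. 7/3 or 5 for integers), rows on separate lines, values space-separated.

Answer: 412/135 21373/7200 1819/720
6217/1800 18409/6000 2527/800
13829/3600 24769/6000 9461/2400
2449/540 33493/7200 1169/240

Derivation:
After step 1:
  11/3 7/2 1
  13/4 11/5 3
  13/4 23/5 15/4
  14/3 11/2 6
After step 2:
  125/36 311/120 5/2
  371/120 331/100 199/80
  473/120 193/50 347/80
  161/36 623/120 61/12
After step 3:
  412/135 21373/7200 1819/720
  6217/1800 18409/6000 2527/800
  13829/3600 24769/6000 9461/2400
  2449/540 33493/7200 1169/240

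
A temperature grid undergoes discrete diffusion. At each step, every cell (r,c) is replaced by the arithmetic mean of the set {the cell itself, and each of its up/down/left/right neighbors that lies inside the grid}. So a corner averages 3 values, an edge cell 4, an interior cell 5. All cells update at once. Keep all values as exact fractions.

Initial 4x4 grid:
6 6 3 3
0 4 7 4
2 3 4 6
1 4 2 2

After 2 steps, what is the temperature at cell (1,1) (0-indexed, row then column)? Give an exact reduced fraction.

Step 1: cell (1,1) = 4
Step 2: cell (1,1) = 391/100
Full grid after step 2:
  47/12 35/8 517/120 157/36
  25/8 391/100 451/100 251/60
  307/120 79/25 96/25 251/60
  19/9 337/120 397/120 31/9

Answer: 391/100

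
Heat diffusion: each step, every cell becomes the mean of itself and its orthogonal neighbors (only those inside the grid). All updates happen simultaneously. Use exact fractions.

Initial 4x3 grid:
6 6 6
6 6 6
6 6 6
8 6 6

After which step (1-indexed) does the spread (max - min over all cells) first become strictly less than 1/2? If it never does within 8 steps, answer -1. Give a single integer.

Step 1: max=20/3, min=6, spread=2/3
Step 2: max=59/9, min=6, spread=5/9
Step 3: max=689/108, min=6, spread=41/108
  -> spread < 1/2 first at step 3
Step 4: max=81977/12960, min=6, spread=4217/12960
Step 5: max=4874749/777600, min=21679/3600, spread=38417/155520
Step 6: max=291136211/46656000, min=434597/72000, spread=1903471/9331200
Step 7: max=17397149089/2799360000, min=13075759/2160000, spread=18038617/111974400
Step 8: max=1041037782851/167961600000, min=1179326759/194400000, spread=883978523/6718464000

Answer: 3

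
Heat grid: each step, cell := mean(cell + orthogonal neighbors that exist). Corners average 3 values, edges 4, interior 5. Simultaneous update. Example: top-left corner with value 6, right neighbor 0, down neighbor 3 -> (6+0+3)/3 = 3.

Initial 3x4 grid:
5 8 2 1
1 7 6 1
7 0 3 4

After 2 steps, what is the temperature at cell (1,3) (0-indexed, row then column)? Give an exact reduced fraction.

Step 1: cell (1,3) = 3
Step 2: cell (1,3) = 27/10
Full grid after step 2:
  91/18 1129/240 893/240 103/36
  251/60 459/100 187/50 27/10
  143/36 437/120 419/120 107/36

Answer: 27/10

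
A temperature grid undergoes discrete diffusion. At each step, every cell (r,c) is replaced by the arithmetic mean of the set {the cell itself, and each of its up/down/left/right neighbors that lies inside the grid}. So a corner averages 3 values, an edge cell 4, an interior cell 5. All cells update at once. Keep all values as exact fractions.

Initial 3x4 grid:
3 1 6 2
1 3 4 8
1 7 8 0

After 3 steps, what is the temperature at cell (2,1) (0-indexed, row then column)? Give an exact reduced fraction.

Answer: 121/30

Derivation:
Step 1: cell (2,1) = 19/4
Step 2: cell (2,1) = 157/40
Step 3: cell (2,1) = 121/30
Full grid after step 3:
  2741/1080 601/180 173/45 2417/540
  133/45 257/75 539/120 6353/1440
  1157/360 121/30 797/180 1321/270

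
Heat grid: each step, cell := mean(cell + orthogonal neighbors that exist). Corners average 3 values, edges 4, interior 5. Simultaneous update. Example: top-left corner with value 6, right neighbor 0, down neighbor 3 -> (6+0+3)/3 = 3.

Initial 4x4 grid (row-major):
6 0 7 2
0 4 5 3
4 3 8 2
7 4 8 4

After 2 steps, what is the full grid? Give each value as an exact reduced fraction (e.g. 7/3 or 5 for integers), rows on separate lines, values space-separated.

Answer: 13/4 243/80 343/80 7/2
57/20 403/100 39/10 333/80
83/20 106/25 509/100 1027/240
14/3 211/40 641/120 179/36

Derivation:
After step 1:
  2 17/4 7/2 4
  7/2 12/5 27/5 3
  7/2 23/5 26/5 17/4
  5 11/2 6 14/3
After step 2:
  13/4 243/80 343/80 7/2
  57/20 403/100 39/10 333/80
  83/20 106/25 509/100 1027/240
  14/3 211/40 641/120 179/36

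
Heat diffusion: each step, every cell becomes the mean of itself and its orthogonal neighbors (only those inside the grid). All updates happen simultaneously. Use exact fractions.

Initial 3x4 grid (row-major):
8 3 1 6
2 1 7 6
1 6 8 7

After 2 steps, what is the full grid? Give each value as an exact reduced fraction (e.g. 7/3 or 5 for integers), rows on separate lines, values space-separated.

Answer: 127/36 469/120 493/120 181/36
53/15 373/100 523/100 673/120
10/3 89/20 113/20 41/6

Derivation:
After step 1:
  13/3 13/4 17/4 13/3
  3 19/5 23/5 13/2
  3 4 7 7
After step 2:
  127/36 469/120 493/120 181/36
  53/15 373/100 523/100 673/120
  10/3 89/20 113/20 41/6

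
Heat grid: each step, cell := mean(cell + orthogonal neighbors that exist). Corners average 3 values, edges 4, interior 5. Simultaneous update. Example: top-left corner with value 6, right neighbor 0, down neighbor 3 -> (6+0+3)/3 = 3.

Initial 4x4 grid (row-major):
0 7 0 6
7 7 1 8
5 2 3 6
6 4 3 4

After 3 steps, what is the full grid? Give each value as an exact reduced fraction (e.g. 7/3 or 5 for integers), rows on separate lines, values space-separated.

Answer: 9523/2160 14849/3600 14873/3600 4709/1080
32503/7200 25621/6000 12503/3000 998/225
731/160 529/125 24329/6000 197/45
403/90 1979/480 1157/288 1795/432

Derivation:
After step 1:
  14/3 7/2 7/2 14/3
  19/4 24/5 19/5 21/4
  5 21/5 3 21/4
  5 15/4 7/2 13/3
After step 2:
  155/36 247/60 58/15 161/36
  1153/240 421/100 407/100 569/120
  379/80 83/20 79/20 107/24
  55/12 329/80 175/48 157/36
After step 3:
  9523/2160 14849/3600 14873/3600 4709/1080
  32503/7200 25621/6000 12503/3000 998/225
  731/160 529/125 24329/6000 197/45
  403/90 1979/480 1157/288 1795/432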